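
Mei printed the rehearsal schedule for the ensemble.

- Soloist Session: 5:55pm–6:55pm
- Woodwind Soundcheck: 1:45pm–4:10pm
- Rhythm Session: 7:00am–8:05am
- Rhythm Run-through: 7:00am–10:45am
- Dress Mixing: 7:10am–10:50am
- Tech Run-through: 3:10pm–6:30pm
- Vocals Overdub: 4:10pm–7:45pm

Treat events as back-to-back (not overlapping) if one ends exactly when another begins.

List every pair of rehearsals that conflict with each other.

Sorted by start: Rhythm Run-through, Rhythm Session, Dress Mixing, Woodwind Soundcheck, Tech Run-through, Vocals Overdub, Soloist Session.
Rhythm Session starts before Rhythm Run-through ends → Rhythm Run-through and Rhythm Session overlap.
Dress Mixing starts before Rhythm Run-through ends → Rhythm Run-through and Dress Mixing overlap.
Woodwind Soundcheck starts after Rhythm Run-through ends, so nothing later overlaps Rhythm Run-through either.
Dress Mixing starts before Rhythm Session ends → Rhythm Session and Dress Mixing overlap.
Woodwind Soundcheck starts after Rhythm Session ends, so nothing later overlaps Rhythm Session either.
Woodwind Soundcheck starts after Dress Mixing ends, so nothing later overlaps Dress Mixing either.
Tech Run-through starts before Woodwind Soundcheck ends → Woodwind Soundcheck and Tech Run-through overlap.
Vocals Overdub starts exactly when Woodwind Soundcheck ends (back-to-back, no overlap), so nothing later overlaps Woodwind Soundcheck either.
Vocals Overdub starts before Tech Run-through ends → Tech Run-through and Vocals Overdub overlap.
Soloist Session starts before Tech Run-through ends → Tech Run-through and Soloist Session overlap.
Soloist Session starts before Vocals Overdub ends → Vocals Overdub and Soloist Session overlap.

Dress Mixing & Rhythm Run-through, Dress Mixing & Rhythm Session, Rhythm Run-through & Rhythm Session, Soloist Session & Tech Run-through, Soloist Session & Vocals Overdub, Tech Run-through & Vocals Overdub, Tech Run-through & Woodwind Soundcheck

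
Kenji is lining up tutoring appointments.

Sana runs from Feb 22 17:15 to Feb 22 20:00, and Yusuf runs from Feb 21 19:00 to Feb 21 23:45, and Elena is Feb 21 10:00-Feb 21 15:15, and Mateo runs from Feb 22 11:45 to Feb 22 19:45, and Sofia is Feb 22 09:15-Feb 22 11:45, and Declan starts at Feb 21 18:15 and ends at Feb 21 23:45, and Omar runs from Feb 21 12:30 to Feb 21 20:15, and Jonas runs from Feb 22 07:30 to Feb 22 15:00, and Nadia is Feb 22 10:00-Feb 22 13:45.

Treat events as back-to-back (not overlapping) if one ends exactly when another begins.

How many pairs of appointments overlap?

Check each pair: they overlap iff neither finishes before the other starts.
Sorted by start: Elena, Omar, Declan, Yusuf, Jonas, Sofia, Nadia, Mateo, Sana.
Omar starts before Elena ends → Elena and Omar overlap.
Declan starts after Elena ends, so Elena has no further overlaps.
Declan starts before Omar ends → Omar and Declan overlap.
Yusuf starts before Omar ends → Omar and Yusuf overlap.
Jonas starts after Omar ends, so Omar has no further overlaps.
Yusuf starts before Declan ends → Declan and Yusuf overlap.
Jonas starts after Declan ends, so Declan has no further overlaps.
Jonas starts after Yusuf ends, so Yusuf has no further overlaps.
Sofia starts before Jonas ends → Jonas and Sofia overlap.
Nadia starts before Jonas ends → Jonas and Nadia overlap.
Mateo starts before Jonas ends → Jonas and Mateo overlap.
Sana starts after Jonas ends.
Nadia starts before Sofia ends → Sofia and Nadia overlap.
Mateo starts exactly when Sofia ends (back-to-back, no overlap), so Sofia has no further overlaps.
Mateo starts before Nadia ends → Nadia and Mateo overlap.
Sana starts after Nadia ends.
Sana starts before Mateo ends → Mateo and Sana overlap.
Overlapping pairs: Declan & Omar, Declan & Yusuf, Elena & Omar, Jonas & Mateo, Jonas & Nadia, Jonas & Sofia, Mateo & Nadia, Mateo & Sana, Nadia & Sofia, Omar & Yusuf — 10 in total.

10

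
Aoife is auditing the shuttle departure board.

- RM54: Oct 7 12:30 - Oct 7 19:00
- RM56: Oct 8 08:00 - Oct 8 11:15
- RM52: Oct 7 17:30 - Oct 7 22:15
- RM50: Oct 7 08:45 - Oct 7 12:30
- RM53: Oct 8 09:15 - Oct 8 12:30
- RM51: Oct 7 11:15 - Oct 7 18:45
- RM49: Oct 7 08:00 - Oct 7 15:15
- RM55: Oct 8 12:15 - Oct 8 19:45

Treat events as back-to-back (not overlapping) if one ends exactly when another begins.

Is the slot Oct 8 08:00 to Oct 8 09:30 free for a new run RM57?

No — it overlaps RM53, RM56

RM49: ends Oct 7 15:15 at or before RM57 starts Oct 8 08:00 → clear.
RM50: ends Oct 7 12:30 at or before RM57 starts Oct 8 08:00 → clear.
RM51: ends Oct 7 18:45 at or before RM57 starts Oct 8 08:00 → clear.
RM54: ends Oct 7 19:00 at or before RM57 starts Oct 8 08:00 → clear.
RM52: ends Oct 7 22:15 at or before RM57 starts Oct 8 08:00 → clear.
RM56: starts Oct 8 08:00 before RM57 ends Oct 8 09:30, and ends Oct 8 11:15 after RM57 starts Oct 8 08:00 → overlap.
RM53: starts Oct 8 09:15 before RM57 ends Oct 8 09:30, and ends Oct 8 12:30 after RM57 starts Oct 8 08:00 → overlap.
RM55: starts Oct 8 12:15 at or after RM57 ends Oct 8 09:30 → clear.
RM57 overlaps RM53, RM56.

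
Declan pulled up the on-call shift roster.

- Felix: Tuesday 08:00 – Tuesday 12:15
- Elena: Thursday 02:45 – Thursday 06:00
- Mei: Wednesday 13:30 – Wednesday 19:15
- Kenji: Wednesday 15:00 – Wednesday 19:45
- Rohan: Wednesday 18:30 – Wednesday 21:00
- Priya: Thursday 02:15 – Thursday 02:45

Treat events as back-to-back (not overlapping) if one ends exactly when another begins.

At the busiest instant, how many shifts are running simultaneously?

3

Sort all start/end points and keep a running count:
Tuesday 08:00 start Felix → 1
Tuesday 12:15 end Felix → 0
Wednesday 13:30 start Mei → 1
Wednesday 15:00 start Kenji → 2
Wednesday 18:30 start Rohan → 3
Wednesday 19:15 end Mei → 2
Wednesday 19:45 end Kenji → 1
Wednesday 21:00 end Rohan → 0
Thursday 02:15 start Priya → 1
Thursday 02:45 end Priya → 0
Thursday 02:45 start Elena → 1
Thursday 06:00 end Elena → 0
Peak is 3, at Wednesday 18:30 (Kenji, Mei, Rohan).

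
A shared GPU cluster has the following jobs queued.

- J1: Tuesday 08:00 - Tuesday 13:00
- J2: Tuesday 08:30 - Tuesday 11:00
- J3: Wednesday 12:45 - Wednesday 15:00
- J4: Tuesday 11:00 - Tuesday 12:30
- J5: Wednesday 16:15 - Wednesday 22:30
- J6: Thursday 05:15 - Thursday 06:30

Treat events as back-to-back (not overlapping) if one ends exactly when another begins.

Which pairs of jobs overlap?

J1 & J2, J1 & J4

Sorted by start: J1, J2, J4, J3, J5, J6.
J2 starts before J1 ends → J1 and J2 overlap.
J4 starts before J1 ends → J1 and J4 overlap.
J3 starts after J1 ends — done with J1.
J4 starts exactly when J2 ends (back-to-back, no overlap) — done with J2.
J3 starts after J4 ends — done with J4.
J5 starts after J3 ends — done with J3.
J6 starts after J5 ends.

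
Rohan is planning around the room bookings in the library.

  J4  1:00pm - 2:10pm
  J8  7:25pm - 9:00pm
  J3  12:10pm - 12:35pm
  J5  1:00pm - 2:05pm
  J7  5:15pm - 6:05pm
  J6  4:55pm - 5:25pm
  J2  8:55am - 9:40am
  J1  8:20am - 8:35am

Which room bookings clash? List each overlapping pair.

J4 & J5, J6 & J7

Sorted by start: J1, J2, J3, J4, J5, J6, J7, J8.
J2 starts after J1 ends; J1 is clear from here.
J3 starts after J2 ends; J2 is clear from here.
J4 starts after J3 ends; J3 is clear from here.
J5 starts before J4 ends → J4 and J5 overlap.
J6 starts after J4 ends; J4 is clear from here.
J6 starts after J5 ends; J5 is clear from here.
J7 starts before J6 ends → J6 and J7 overlap.
J8 starts after J6 ends.
J8 starts after J7 ends.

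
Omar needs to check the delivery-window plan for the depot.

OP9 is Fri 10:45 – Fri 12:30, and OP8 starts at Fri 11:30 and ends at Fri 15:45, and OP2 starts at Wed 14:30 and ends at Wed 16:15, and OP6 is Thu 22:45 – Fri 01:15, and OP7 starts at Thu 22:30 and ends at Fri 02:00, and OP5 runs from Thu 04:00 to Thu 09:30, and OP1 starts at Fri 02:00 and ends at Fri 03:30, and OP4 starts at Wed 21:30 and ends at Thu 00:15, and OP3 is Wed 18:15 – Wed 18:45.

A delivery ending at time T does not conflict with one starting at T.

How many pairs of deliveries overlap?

2

Sorted by start: OP2, OP3, OP4, OP5, OP7, OP6, OP1, OP9, OP8.
OP3 starts after OP2 ends, so nothing later overlaps OP2 either.
OP4 starts after OP3 ends, so nothing later overlaps OP3 either.
OP5 starts after OP4 ends, so nothing later overlaps OP4 either.
OP7 starts after OP5 ends, so nothing later overlaps OP5 either.
OP6 starts before OP7 ends → OP7 and OP6 overlap.
OP1 starts exactly when OP7 ends (back-to-back, no overlap), so nothing later overlaps OP7 either.
OP1 starts after OP6 ends, so nothing later overlaps OP6 either.
OP9 starts after OP1 ends, so nothing later overlaps OP1 either.
OP8 starts before OP9 ends → OP9 and OP8 overlap.
Overlapping pairs: OP6 & OP7, OP8 & OP9 — 2 in total.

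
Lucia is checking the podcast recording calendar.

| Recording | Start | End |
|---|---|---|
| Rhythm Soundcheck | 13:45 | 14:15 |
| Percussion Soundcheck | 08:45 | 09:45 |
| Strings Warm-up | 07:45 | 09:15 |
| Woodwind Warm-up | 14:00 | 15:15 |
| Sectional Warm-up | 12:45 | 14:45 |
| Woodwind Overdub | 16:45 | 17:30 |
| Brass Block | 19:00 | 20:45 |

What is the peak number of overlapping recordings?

Sweep the timeline, counting +1 at each start and −1 at each end (ends before starts at a tie):
07:45 start Strings Warm-up → 1
08:45 start Percussion Soundcheck → 2
09:15 end Strings Warm-up → 1
09:45 end Percussion Soundcheck → 0
12:45 start Sectional Warm-up → 1
13:45 start Rhythm Soundcheck → 2
14:00 start Woodwind Warm-up → 3
14:15 end Rhythm Soundcheck → 2
14:45 end Sectional Warm-up → 1
15:15 end Woodwind Warm-up → 0
16:45 start Woodwind Overdub → 1
17:30 end Woodwind Overdub → 0
19:00 start Brass Block → 1
20:45 end Brass Block → 0
Peak is 3, at 14:00 (Rhythm Soundcheck, Sectional Warm-up, Woodwind Warm-up).

3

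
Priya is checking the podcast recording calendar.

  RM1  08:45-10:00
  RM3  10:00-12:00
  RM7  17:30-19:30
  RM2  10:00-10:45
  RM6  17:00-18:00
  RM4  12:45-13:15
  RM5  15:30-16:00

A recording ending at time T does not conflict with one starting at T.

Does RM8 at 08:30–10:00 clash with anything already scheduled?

Yes — it overlaps RM1

RM1: starts 08:45 before RM8 ends 10:00, and ends 10:00 after RM8 starts 08:30 → overlap.
RM2: starts 10:00 at or after RM8 ends 10:00 → clear.
RM3: starts 10:00 at or after RM8 ends 10:00 → clear.
RM4: starts 12:45 at or after RM8 ends 10:00 → clear.
RM5: starts 15:30 at or after RM8 ends 10:00 → clear.
RM6: starts 17:00 at or after RM8 ends 10:00 → clear.
RM7: starts 17:30 at or after RM8 ends 10:00 → clear.
RM8 overlaps RM1.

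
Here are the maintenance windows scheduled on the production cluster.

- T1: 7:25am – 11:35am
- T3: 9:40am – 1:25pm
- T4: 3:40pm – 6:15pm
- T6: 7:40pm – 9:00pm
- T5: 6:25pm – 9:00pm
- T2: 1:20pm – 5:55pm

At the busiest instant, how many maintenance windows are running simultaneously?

Walk through starts and ends in time order (an end at T is processed before a start at T):
7:25am start T1 → 1
9:40am start T3 → 2
11:35am end T1 → 1
1:20pm start T2 → 2
1:25pm end T3 → 1
3:40pm start T4 → 2
5:55pm end T2 → 1
6:15pm end T4 → 0
6:25pm start T5 → 1
7:40pm start T6 → 2
9:00pm end T5 → 1
9:00pm end T6 → 0
Peak is 2, at 9:40am (T1, T3).

2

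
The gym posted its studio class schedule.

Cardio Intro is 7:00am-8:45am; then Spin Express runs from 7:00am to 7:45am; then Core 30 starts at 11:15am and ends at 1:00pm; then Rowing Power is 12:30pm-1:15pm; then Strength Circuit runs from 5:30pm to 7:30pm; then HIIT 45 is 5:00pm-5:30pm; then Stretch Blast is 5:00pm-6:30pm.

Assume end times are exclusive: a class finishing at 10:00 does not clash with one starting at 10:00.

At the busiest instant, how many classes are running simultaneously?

2

Walk through starts and ends in time order (an end at T is processed before a start at T):
7:00am start Cardio Intro → 1
7:00am start Spin Express → 2
7:45am end Spin Express → 1
8:45am end Cardio Intro → 0
11:15am start Core 30 → 1
12:30pm start Rowing Power → 2
1:00pm end Core 30 → 1
1:15pm end Rowing Power → 0
5:00pm start HIIT 45 → 1
5:00pm start Stretch Blast → 2
5:30pm end HIIT 45 → 1
5:30pm start Strength Circuit → 2
6:30pm end Stretch Blast → 1
7:30pm end Strength Circuit → 0
Peak is 2, at 7:00am (Cardio Intro, Spin Express).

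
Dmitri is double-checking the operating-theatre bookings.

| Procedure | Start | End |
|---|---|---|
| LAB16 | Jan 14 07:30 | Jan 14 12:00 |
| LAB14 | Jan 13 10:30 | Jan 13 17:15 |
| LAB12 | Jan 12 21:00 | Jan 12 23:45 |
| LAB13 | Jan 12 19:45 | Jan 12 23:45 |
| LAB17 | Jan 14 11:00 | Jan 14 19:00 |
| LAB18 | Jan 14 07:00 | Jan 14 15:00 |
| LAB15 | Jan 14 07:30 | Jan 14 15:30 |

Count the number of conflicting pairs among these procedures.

Sorted by start: LAB13, LAB12, LAB14, LAB18, LAB15, LAB16, LAB17.
LAB12 starts before LAB13 ends → LAB13 and LAB12 overlap.
LAB14 starts after LAB13 ends, so LAB13 has no further overlaps.
LAB14 starts after LAB12 ends, so LAB12 has no further overlaps.
LAB18 starts after LAB14 ends, so LAB14 has no further overlaps.
LAB15 starts before LAB18 ends → LAB18 and LAB15 overlap.
LAB16 starts before LAB18 ends → LAB18 and LAB16 overlap.
LAB17 starts before LAB18 ends → LAB18 and LAB17 overlap.
LAB16 starts before LAB15 ends → LAB15 and LAB16 overlap.
LAB17 starts before LAB15 ends → LAB15 and LAB17 overlap.
LAB17 starts before LAB16 ends → LAB16 and LAB17 overlap.
Overlapping pairs: LAB12 & LAB13, LAB15 & LAB16, LAB15 & LAB17, LAB15 & LAB18, LAB16 & LAB17, LAB16 & LAB18, LAB17 & LAB18 — 7 in total.

7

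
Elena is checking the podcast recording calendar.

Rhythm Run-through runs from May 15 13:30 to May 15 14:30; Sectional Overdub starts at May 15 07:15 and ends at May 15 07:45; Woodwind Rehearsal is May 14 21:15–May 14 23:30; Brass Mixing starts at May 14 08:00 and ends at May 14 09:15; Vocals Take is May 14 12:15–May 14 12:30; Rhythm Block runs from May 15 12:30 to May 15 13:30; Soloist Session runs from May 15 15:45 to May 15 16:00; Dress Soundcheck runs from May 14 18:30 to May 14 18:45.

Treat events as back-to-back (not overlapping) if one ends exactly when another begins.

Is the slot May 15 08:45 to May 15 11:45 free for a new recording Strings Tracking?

Brass Mixing: ends May 14 09:15 at or before Strings Tracking starts May 15 08:45 → clear.
Vocals Take: ends May 14 12:30 at or before Strings Tracking starts May 15 08:45 → clear.
Dress Soundcheck: ends May 14 18:45 at or before Strings Tracking starts May 15 08:45 → clear.
Woodwind Rehearsal: ends May 14 23:30 at or before Strings Tracking starts May 15 08:45 → clear.
Sectional Overdub: ends May 15 07:45 at or before Strings Tracking starts May 15 08:45 → clear.
Rhythm Block: starts May 15 12:30 at or after Strings Tracking ends May 15 11:45 → clear.
Rhythm Run-through: starts May 15 13:30 at or after Strings Tracking ends May 15 11:45 → clear.
Soloist Session: starts May 15 15:45 at or after Strings Tracking ends May 15 11:45 → clear.

Yes — the slot is free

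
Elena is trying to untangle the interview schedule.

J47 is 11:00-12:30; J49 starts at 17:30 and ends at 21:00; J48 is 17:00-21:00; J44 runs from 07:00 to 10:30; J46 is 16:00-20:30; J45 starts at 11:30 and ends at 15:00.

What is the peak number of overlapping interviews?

3

Sort all start/end points and keep a running count:
07:00 start J44 → 1
10:30 end J44 → 0
11:00 start J47 → 1
11:30 start J45 → 2
12:30 end J47 → 1
15:00 end J45 → 0
16:00 start J46 → 1
17:00 start J48 → 2
17:30 start J49 → 3
20:30 end J46 → 2
21:00 end J48 → 1
21:00 end J49 → 0
Peak is 3, at 17:30 (J46, J48, J49).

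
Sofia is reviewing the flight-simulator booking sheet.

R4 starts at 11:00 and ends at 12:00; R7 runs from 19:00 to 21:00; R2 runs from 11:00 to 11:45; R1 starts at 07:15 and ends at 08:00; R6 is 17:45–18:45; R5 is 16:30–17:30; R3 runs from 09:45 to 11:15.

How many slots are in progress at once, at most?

Walk through starts and ends in time order (an end at T is processed before a start at T):
07:15 start R1 → 1
08:00 end R1 → 0
09:45 start R3 → 1
11:00 start R2 → 2
11:00 start R4 → 3
11:15 end R3 → 2
11:45 end R2 → 1
12:00 end R4 → 0
16:30 start R5 → 1
17:30 end R5 → 0
17:45 start R6 → 1
18:45 end R6 → 0
19:00 start R7 → 1
21:00 end R7 → 0
Peak is 3, at 11:00 (R2, R3, R4).

3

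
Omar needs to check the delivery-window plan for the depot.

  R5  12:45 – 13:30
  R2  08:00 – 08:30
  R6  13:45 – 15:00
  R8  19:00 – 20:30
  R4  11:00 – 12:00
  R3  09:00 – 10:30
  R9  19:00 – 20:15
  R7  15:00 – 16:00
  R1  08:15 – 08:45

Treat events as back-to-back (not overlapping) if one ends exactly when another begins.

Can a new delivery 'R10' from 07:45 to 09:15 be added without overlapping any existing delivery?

R2: starts 08:00 before R10 ends 09:15, and ends 08:30 after R10 starts 07:45 → overlap.
R1: starts 08:15 before R10 ends 09:15, and ends 08:45 after R10 starts 07:45 → overlap.
R3: starts 09:00 before R10 ends 09:15, and ends 10:30 after R10 starts 07:45 → overlap.
R4: starts 11:00 at or after R10 ends 09:15 → clear.
R5: starts 12:45 at or after R10 ends 09:15 → clear.
R6: starts 13:45 at or after R10 ends 09:15 → clear.
R7: starts 15:00 at or after R10 ends 09:15 → clear.
R8: starts 19:00 at or after R10 ends 09:15 → clear.
R9: starts 19:00 at or after R10 ends 09:15 → clear.
R10 overlaps R1, R2, R3.

No — it overlaps R1, R2, R3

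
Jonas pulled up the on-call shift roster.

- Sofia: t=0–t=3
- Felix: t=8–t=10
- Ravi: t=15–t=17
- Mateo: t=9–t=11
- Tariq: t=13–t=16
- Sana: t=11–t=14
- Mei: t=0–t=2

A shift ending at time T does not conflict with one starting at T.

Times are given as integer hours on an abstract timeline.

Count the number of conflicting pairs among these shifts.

4

Check each pair: they overlap iff neither finishes before the other starts.
Sorted by start: Sofia, Mei, Felix, Mateo, Sana, Tariq, Ravi.
Mei starts before Sofia ends → Sofia and Mei overlap.
Felix starts after Sofia ends, so Sofia has no further overlaps.
Felix starts after Mei ends, so Mei has no further overlaps.
Mateo starts before Felix ends → Felix and Mateo overlap.
Sana starts after Felix ends, so Felix has no further overlaps.
Sana starts exactly when Mateo ends (back-to-back, no overlap), so Mateo has no further overlaps.
Tariq starts before Sana ends → Sana and Tariq overlap.
Ravi starts after Sana ends.
Ravi starts before Tariq ends → Tariq and Ravi overlap.
Overlapping pairs: Felix & Mateo, Mei & Sofia, Ravi & Tariq, Sana & Tariq — 4 in total.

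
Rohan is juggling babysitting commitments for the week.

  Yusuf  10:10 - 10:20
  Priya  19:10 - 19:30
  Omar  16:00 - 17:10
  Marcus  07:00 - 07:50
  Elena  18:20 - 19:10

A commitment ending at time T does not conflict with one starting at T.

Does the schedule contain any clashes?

Sorted by start: Marcus, Yusuf, Omar, Elena, Priya.
Yusuf starts after Marcus ends — done with Marcus.
Omar starts after Yusuf ends — done with Yusuf.
Elena starts after Omar ends — done with Omar.
Priya starts exactly when Elena ends (back-to-back, no overlap).
Every pair is clear; the schedule has no overlaps.

No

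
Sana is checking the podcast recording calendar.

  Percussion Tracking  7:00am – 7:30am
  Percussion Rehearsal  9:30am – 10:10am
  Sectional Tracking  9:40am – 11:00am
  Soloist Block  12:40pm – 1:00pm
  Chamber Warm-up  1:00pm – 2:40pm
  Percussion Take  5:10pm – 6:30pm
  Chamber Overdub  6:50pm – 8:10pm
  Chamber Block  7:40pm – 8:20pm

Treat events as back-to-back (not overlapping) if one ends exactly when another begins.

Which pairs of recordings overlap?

Chamber Block & Chamber Overdub, Percussion Rehearsal & Sectional Tracking

Check each pair: they overlap iff neither finishes before the other starts.
Sorted by start: Percussion Tracking, Percussion Rehearsal, Sectional Tracking, Soloist Block, Chamber Warm-up, Percussion Take, Chamber Overdub, Chamber Block.
Percussion Rehearsal starts after Percussion Tracking ends — done with Percussion Tracking.
Sectional Tracking starts before Percussion Rehearsal ends → Percussion Rehearsal and Sectional Tracking overlap.
Soloist Block starts after Percussion Rehearsal ends — done with Percussion Rehearsal.
Soloist Block starts after Sectional Tracking ends — done with Sectional Tracking.
Chamber Warm-up starts exactly when Soloist Block ends (back-to-back, no overlap) — done with Soloist Block.
Percussion Take starts after Chamber Warm-up ends — done with Chamber Warm-up.
Chamber Overdub starts after Percussion Take ends — done with Percussion Take.
Chamber Block starts before Chamber Overdub ends → Chamber Overdub and Chamber Block overlap.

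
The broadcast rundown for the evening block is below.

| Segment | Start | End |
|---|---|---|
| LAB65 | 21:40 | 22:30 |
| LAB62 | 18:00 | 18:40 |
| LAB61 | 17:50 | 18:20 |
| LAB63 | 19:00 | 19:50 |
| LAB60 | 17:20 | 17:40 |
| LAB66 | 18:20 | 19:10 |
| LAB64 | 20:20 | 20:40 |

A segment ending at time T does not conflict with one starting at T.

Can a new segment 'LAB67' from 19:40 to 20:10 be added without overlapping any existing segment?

LAB60: ends 17:40 at or before LAB67 starts 19:40 → clear.
LAB61: ends 18:20 at or before LAB67 starts 19:40 → clear.
LAB62: ends 18:40 at or before LAB67 starts 19:40 → clear.
LAB66: ends 19:10 at or before LAB67 starts 19:40 → clear.
LAB63: starts 19:00 before LAB67 ends 20:10, and ends 19:50 after LAB67 starts 19:40 → overlap.
LAB64: starts 20:20 at or after LAB67 ends 20:10 → clear.
LAB65: starts 21:40 at or after LAB67 ends 20:10 → clear.
LAB67 overlaps LAB63.

No — it overlaps LAB63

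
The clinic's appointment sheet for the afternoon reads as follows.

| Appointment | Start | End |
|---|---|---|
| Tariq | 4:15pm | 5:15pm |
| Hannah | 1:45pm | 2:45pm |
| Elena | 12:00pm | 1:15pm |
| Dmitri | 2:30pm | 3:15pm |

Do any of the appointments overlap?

Sorted by start: Elena, Hannah, Dmitri, Tariq.
Hannah starts after Elena ends, so Elena has no further overlaps.
Dmitri starts before Hannah ends → Hannah and Dmitri overlap.
That's a conflict, so the schedule is not conflict-free.

Yes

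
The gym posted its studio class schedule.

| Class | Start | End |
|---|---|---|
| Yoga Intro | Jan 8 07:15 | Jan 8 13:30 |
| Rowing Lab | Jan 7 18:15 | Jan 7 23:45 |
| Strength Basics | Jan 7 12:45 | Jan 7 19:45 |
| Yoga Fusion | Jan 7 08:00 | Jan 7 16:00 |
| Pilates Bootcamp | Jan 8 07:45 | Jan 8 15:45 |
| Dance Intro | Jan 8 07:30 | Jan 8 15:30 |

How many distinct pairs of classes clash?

5

Check each pair: they overlap iff neither finishes before the other starts.
Sorted by start: Yoga Fusion, Strength Basics, Rowing Lab, Yoga Intro, Dance Intro, Pilates Bootcamp.
Strength Basics starts before Yoga Fusion ends → Yoga Fusion and Strength Basics overlap.
Rowing Lab starts after Yoga Fusion ends, so Yoga Fusion has no further overlaps.
Rowing Lab starts before Strength Basics ends → Strength Basics and Rowing Lab overlap.
Yoga Intro starts after Strength Basics ends, so Strength Basics has no further overlaps.
Yoga Intro starts after Rowing Lab ends, so Rowing Lab has no further overlaps.
Dance Intro starts before Yoga Intro ends → Yoga Intro and Dance Intro overlap.
Pilates Bootcamp starts before Yoga Intro ends → Yoga Intro and Pilates Bootcamp overlap.
Pilates Bootcamp starts before Dance Intro ends → Dance Intro and Pilates Bootcamp overlap.
Overlapping pairs: Dance Intro & Pilates Bootcamp, Dance Intro & Yoga Intro, Pilates Bootcamp & Yoga Intro, Rowing Lab & Strength Basics, Strength Basics & Yoga Fusion — 5 in total.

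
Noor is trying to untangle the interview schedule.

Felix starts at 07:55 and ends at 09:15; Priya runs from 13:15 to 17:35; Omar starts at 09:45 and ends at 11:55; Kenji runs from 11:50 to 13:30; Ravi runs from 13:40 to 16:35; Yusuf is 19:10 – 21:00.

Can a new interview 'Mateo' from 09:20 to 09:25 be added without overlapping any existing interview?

Yes — the slot is free

Felix: ends 09:15 at or before Mateo starts 09:20 → clear.
Omar: starts 09:45 at or after Mateo ends 09:25 → clear.
Kenji: starts 11:50 at or after Mateo ends 09:25 → clear.
Priya: starts 13:15 at or after Mateo ends 09:25 → clear.
Ravi: starts 13:40 at or after Mateo ends 09:25 → clear.
Yusuf: starts 19:10 at or after Mateo ends 09:25 → clear.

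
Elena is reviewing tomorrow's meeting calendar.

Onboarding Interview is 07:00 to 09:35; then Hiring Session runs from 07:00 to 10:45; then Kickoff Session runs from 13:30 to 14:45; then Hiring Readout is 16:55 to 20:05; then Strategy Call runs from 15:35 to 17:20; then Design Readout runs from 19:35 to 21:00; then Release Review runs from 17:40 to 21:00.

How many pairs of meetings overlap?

5

Sorted by start: Onboarding Interview, Hiring Session, Kickoff Session, Strategy Call, Hiring Readout, Release Review, Design Readout.
Hiring Session starts before Onboarding Interview ends → Onboarding Interview and Hiring Session overlap.
Kickoff Session starts after Onboarding Interview ends — done with Onboarding Interview.
Kickoff Session starts after Hiring Session ends — done with Hiring Session.
Strategy Call starts after Kickoff Session ends — done with Kickoff Session.
Hiring Readout starts before Strategy Call ends → Strategy Call and Hiring Readout overlap.
Release Review starts after Strategy Call ends — done with Strategy Call.
Release Review starts before Hiring Readout ends → Hiring Readout and Release Review overlap.
Design Readout starts before Hiring Readout ends → Hiring Readout and Design Readout overlap.
Design Readout starts before Release Review ends → Release Review and Design Readout overlap.
Overlapping pairs: Design Readout & Hiring Readout, Design Readout & Release Review, Hiring Readout & Release Review, Hiring Readout & Strategy Call, Hiring Session & Onboarding Interview — 5 in total.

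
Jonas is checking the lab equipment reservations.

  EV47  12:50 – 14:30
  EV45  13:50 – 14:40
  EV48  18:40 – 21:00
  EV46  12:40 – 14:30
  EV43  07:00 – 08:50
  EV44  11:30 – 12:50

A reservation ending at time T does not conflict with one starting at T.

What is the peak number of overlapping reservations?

3

Walk through starts and ends in time order (an end at T is processed before a start at T):
07:00 start EV43 → 1
08:50 end EV43 → 0
11:30 start EV44 → 1
12:40 start EV46 → 2
12:50 end EV44 → 1
12:50 start EV47 → 2
13:50 start EV45 → 3
14:30 end EV46 → 2
14:30 end EV47 → 1
14:40 end EV45 → 0
18:40 start EV48 → 1
21:00 end EV48 → 0
Peak is 3, at 13:50 (EV45, EV46, EV47).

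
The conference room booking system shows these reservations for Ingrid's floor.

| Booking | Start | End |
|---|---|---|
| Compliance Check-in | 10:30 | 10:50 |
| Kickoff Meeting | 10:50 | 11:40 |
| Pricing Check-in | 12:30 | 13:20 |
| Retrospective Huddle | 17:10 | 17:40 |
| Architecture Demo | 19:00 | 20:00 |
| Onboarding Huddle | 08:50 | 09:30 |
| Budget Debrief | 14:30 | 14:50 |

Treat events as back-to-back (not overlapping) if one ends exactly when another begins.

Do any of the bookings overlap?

Sorted by start: Onboarding Huddle, Compliance Check-in, Kickoff Meeting, Pricing Check-in, Budget Debrief, Retrospective Huddle, Architecture Demo.
Compliance Check-in starts after Onboarding Huddle ends, so Onboarding Huddle has no further overlaps.
Kickoff Meeting starts exactly when Compliance Check-in ends (back-to-back, no overlap), so Compliance Check-in has no further overlaps.
Pricing Check-in starts after Kickoff Meeting ends, so Kickoff Meeting has no further overlaps.
Budget Debrief starts after Pricing Check-in ends, so Pricing Check-in has no further overlaps.
Retrospective Huddle starts after Budget Debrief ends, so Budget Debrief has no further overlaps.
Architecture Demo starts after Retrospective Huddle ends.
Every pair is clear; the schedule has no overlaps.

No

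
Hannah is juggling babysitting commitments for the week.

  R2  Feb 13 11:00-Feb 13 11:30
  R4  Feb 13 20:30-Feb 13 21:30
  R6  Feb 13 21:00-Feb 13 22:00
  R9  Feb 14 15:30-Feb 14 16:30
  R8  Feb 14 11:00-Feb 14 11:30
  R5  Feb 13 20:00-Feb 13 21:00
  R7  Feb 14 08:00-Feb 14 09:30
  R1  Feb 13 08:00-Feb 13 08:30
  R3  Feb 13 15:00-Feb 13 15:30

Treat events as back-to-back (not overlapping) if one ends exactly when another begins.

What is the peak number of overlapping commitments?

2

Sweep the timeline, counting +1 at each start and −1 at each end (ends before starts at a tie):
Feb 13 08:00 start R1 → 1
Feb 13 08:30 end R1 → 0
Feb 13 11:00 start R2 → 1
Feb 13 11:30 end R2 → 0
Feb 13 15:00 start R3 → 1
Feb 13 15:30 end R3 → 0
Feb 13 20:00 start R5 → 1
Feb 13 20:30 start R4 → 2
Feb 13 21:00 end R5 → 1
Feb 13 21:00 start R6 → 2
Feb 13 21:30 end R4 → 1
Feb 13 22:00 end R6 → 0
Feb 14 08:00 start R7 → 1
Feb 14 09:30 end R7 → 0
Feb 14 11:00 start R8 → 1
Feb 14 11:30 end R8 → 0
Feb 14 15:30 start R9 → 1
Feb 14 16:30 end R9 → 0
Peak is 2, at Feb 13 20:30 (R4, R5).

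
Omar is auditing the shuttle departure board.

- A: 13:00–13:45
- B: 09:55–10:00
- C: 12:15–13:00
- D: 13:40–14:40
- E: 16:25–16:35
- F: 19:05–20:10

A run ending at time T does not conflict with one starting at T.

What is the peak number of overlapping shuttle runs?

Sweep the timeline, counting +1 at each start and −1 at each end (ends before starts at a tie):
09:55 start B → 1
10:00 end B → 0
12:15 start C → 1
13:00 end C → 0
13:00 start A → 1
13:40 start D → 2
13:45 end A → 1
14:40 end D → 0
16:25 start E → 1
16:35 end E → 0
19:05 start F → 1
20:10 end F → 0
Peak is 2, at 13:40 (A, D).

2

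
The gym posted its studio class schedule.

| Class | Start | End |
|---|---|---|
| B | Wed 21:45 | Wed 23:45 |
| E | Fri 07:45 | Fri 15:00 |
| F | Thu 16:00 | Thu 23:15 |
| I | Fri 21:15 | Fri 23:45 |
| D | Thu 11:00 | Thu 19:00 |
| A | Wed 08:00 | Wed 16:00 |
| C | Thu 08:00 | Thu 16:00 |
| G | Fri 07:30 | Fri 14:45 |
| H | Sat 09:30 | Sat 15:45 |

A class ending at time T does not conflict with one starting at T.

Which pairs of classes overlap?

Sorted by start: A, B, C, D, F, G, E, I, H.
B starts after A ends — done with A.
C starts after B ends — done with B.
D starts before C ends → C and D overlap.
F starts exactly when C ends (back-to-back, no overlap) — done with C.
F starts before D ends → D and F overlap.
G starts after D ends — done with D.
G starts after F ends — done with F.
E starts before G ends → G and E overlap.
I starts after G ends — done with G.
I starts after E ends — done with E.
H starts after I ends.

C & D, D & F, E & G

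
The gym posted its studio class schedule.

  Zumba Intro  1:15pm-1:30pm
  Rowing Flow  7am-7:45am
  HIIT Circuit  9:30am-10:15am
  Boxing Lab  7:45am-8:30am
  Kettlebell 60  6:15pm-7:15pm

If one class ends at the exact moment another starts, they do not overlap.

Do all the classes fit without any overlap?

Yes

Two intervals overlap when each starts before the other ends.
Sorted by start: Rowing Flow, Boxing Lab, HIIT Circuit, Zumba Intro, Kettlebell 60.
Boxing Lab starts exactly when Rowing Flow ends (back-to-back, no overlap) — done with Rowing Flow.
HIIT Circuit starts after Boxing Lab ends — done with Boxing Lab.
Zumba Intro starts after HIIT Circuit ends — done with HIIT Circuit.
Kettlebell 60 starts after Zumba Intro ends.
Every pair is clear; the schedule has no overlaps.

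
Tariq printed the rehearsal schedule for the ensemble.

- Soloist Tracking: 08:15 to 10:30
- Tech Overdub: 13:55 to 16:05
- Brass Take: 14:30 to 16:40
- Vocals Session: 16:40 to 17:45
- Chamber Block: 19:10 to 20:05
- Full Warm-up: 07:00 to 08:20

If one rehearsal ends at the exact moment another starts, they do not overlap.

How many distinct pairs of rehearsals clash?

2

Sorted by start: Full Warm-up, Soloist Tracking, Tech Overdub, Brass Take, Vocals Session, Chamber Block.
Soloist Tracking starts before Full Warm-up ends → Full Warm-up and Soloist Tracking overlap.
Tech Overdub starts after Full Warm-up ends; Full Warm-up is clear from here.
Tech Overdub starts after Soloist Tracking ends; Soloist Tracking is clear from here.
Brass Take starts before Tech Overdub ends → Tech Overdub and Brass Take overlap.
Vocals Session starts after Tech Overdub ends; Tech Overdub is clear from here.
Vocals Session starts exactly when Brass Take ends (back-to-back, no overlap); Brass Take is clear from here.
Chamber Block starts after Vocals Session ends.
Overlapping pairs: Brass Take & Tech Overdub, Full Warm-up & Soloist Tracking — 2 in total.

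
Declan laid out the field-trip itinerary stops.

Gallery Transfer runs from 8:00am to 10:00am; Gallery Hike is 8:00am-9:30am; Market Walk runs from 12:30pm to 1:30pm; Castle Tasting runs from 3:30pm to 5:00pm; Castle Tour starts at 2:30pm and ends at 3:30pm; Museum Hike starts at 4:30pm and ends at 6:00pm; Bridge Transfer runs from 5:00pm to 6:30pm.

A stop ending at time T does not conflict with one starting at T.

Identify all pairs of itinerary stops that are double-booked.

Bridge Transfer & Museum Hike, Castle Tasting & Museum Hike, Gallery Hike & Gallery Transfer

Two intervals overlap when each starts before the other ends.
Sorted by start: Gallery Transfer, Gallery Hike, Market Walk, Castle Tour, Castle Tasting, Museum Hike, Bridge Transfer.
Gallery Hike starts before Gallery Transfer ends → Gallery Transfer and Gallery Hike overlap.
Market Walk starts after Gallery Transfer ends, so nothing later overlaps Gallery Transfer either.
Market Walk starts after Gallery Hike ends, so nothing later overlaps Gallery Hike either.
Castle Tour starts after Market Walk ends, so nothing later overlaps Market Walk either.
Castle Tasting starts exactly when Castle Tour ends (back-to-back, no overlap), so nothing later overlaps Castle Tour either.
Museum Hike starts before Castle Tasting ends → Castle Tasting and Museum Hike overlap.
Bridge Transfer starts exactly when Castle Tasting ends (back-to-back, no overlap).
Bridge Transfer starts before Museum Hike ends → Museum Hike and Bridge Transfer overlap.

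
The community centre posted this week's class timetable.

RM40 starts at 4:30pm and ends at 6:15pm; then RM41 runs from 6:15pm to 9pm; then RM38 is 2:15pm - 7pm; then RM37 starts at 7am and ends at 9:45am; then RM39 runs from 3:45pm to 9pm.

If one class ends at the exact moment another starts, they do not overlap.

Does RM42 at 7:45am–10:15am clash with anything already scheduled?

Yes — it overlaps RM37

RM37: starts 7am before RM42 ends 10:15am, and ends 9:45am after RM42 starts 7:45am → overlap.
RM38: starts 2:15pm at or after RM42 ends 10:15am → clear.
RM39: starts 3:45pm at or after RM42 ends 10:15am → clear.
RM40: starts 4:30pm at or after RM42 ends 10:15am → clear.
RM41: starts 6:15pm at or after RM42 ends 10:15am → clear.
RM42 overlaps RM37.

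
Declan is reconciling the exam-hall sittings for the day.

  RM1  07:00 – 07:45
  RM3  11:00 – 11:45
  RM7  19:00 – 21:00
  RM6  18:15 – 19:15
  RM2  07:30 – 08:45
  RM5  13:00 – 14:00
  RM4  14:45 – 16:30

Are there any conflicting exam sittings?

Two intervals overlap when each starts before the other ends.
Sorted by start: RM1, RM2, RM3, RM5, RM4, RM6, RM7.
RM2 starts before RM1 ends → RM1 and RM2 overlap.
That's a conflict, so the schedule is not conflict-free.

Yes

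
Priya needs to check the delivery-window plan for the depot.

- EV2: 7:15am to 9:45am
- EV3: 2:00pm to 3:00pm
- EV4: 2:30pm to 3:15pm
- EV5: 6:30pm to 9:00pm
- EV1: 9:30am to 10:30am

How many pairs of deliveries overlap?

2

Check each pair: they overlap iff neither finishes before the other starts.
Sorted by start: EV2, EV1, EV3, EV4, EV5.
EV1 starts before EV2 ends → EV2 and EV1 overlap.
EV3 starts after EV2 ends — done with EV2.
EV3 starts after EV1 ends — done with EV1.
EV4 starts before EV3 ends → EV3 and EV4 overlap.
EV5 starts after EV3 ends.
EV5 starts after EV4 ends.
Overlapping pairs: EV1 & EV2, EV3 & EV4 — 2 in total.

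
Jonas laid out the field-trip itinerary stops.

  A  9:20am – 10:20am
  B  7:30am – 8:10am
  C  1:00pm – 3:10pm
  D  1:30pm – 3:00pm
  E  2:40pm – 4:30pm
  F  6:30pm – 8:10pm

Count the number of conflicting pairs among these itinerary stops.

3

Sorted by start: B, A, C, D, E, F.
A starts after B ends, so nothing later overlaps B either.
C starts after A ends, so nothing later overlaps A either.
D starts before C ends → C and D overlap.
E starts before C ends → C and E overlap.
F starts after C ends.
E starts before D ends → D and E overlap.
F starts after D ends.
F starts after E ends.
Overlapping pairs: C & D, C & E, D & E — 3 in total.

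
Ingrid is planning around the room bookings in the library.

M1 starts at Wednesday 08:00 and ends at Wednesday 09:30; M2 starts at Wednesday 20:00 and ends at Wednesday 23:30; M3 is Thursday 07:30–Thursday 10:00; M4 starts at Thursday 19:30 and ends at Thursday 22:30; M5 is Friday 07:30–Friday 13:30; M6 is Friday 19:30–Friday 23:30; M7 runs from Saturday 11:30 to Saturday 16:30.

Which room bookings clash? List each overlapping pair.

no overlapping pairs

Two intervals overlap when each starts before the other ends.
Sorted by start: M1, M2, M3, M4, M5, M6, M7.
M2 starts after M1 ends; M1 is clear from here.
M3 starts after M2 ends; M2 is clear from here.
M4 starts after M3 ends; M3 is clear from here.
M5 starts after M4 ends; M4 is clear from here.
M6 starts after M5 ends; M5 is clear from here.
M7 starts after M6 ends.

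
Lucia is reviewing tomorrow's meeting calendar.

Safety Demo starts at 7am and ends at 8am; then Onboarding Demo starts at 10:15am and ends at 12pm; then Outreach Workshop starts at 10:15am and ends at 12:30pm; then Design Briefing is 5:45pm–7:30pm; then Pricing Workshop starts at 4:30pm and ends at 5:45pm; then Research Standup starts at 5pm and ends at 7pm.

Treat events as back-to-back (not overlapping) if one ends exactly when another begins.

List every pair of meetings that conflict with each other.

Sorted by start: Safety Demo, Onboarding Demo, Outreach Workshop, Pricing Workshop, Research Standup, Design Briefing.
Onboarding Demo starts after Safety Demo ends, so Safety Demo has no further overlaps.
Outreach Workshop starts before Onboarding Demo ends → Onboarding Demo and Outreach Workshop overlap.
Pricing Workshop starts after Onboarding Demo ends, so Onboarding Demo has no further overlaps.
Pricing Workshop starts after Outreach Workshop ends, so Outreach Workshop has no further overlaps.
Research Standup starts before Pricing Workshop ends → Pricing Workshop and Research Standup overlap.
Design Briefing starts exactly when Pricing Workshop ends (back-to-back, no overlap).
Design Briefing starts before Research Standup ends → Research Standup and Design Briefing overlap.

Design Briefing & Research Standup, Onboarding Demo & Outreach Workshop, Pricing Workshop & Research Standup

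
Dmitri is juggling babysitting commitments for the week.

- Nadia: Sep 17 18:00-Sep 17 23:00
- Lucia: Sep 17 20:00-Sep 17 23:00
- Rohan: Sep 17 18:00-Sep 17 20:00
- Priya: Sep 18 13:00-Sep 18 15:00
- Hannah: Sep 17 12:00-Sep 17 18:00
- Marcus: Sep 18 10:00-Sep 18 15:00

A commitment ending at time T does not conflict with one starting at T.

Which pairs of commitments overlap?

Sorted by start: Hannah, Nadia, Rohan, Lucia, Marcus, Priya.
Nadia starts exactly when Hannah ends (back-to-back, no overlap) — done with Hannah.
Rohan starts before Nadia ends → Nadia and Rohan overlap.
Lucia starts before Nadia ends → Nadia and Lucia overlap.
Marcus starts after Nadia ends — done with Nadia.
Lucia starts exactly when Rohan ends (back-to-back, no overlap) — done with Rohan.
Marcus starts after Lucia ends — done with Lucia.
Priya starts before Marcus ends → Marcus and Priya overlap.

Lucia & Nadia, Marcus & Priya, Nadia & Rohan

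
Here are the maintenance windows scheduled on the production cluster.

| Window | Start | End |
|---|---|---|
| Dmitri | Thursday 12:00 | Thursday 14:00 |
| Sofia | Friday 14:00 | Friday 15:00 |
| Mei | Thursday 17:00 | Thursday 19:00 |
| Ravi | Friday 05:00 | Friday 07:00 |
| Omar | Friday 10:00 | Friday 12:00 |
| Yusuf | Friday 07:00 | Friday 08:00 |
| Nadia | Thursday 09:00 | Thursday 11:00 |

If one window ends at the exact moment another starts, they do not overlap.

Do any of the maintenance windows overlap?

Sorted by start: Nadia, Dmitri, Mei, Ravi, Yusuf, Omar, Sofia.
Dmitri starts after Nadia ends, so nothing later overlaps Nadia either.
Mei starts after Dmitri ends, so nothing later overlaps Dmitri either.
Ravi starts after Mei ends, so nothing later overlaps Mei either.
Yusuf starts exactly when Ravi ends (back-to-back, no overlap), so nothing later overlaps Ravi either.
Omar starts after Yusuf ends, so nothing later overlaps Yusuf either.
Sofia starts after Omar ends.
Every pair is clear; the schedule has no overlaps.

No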